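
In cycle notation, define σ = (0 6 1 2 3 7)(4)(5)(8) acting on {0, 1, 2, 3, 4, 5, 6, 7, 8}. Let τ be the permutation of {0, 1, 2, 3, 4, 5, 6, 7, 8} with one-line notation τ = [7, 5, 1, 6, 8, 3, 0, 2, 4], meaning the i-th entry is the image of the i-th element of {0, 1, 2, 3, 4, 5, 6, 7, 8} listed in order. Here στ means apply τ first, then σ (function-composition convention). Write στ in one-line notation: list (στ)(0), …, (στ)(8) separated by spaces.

For each element, apply τ then σ: 0 → 7 → 0; 1 → 5 → 5; 2 → 1 → 2; 3 → 6 → 1; 4 → 8 → 8; 5 → 3 → 7; 6 → 0 → 6; 7 → 2 → 3; 8 → 4 → 4.
Collecting the images, στ = [0 5 2 1 8 7 6 3 4].

0 5 2 1 8 7 6 3 4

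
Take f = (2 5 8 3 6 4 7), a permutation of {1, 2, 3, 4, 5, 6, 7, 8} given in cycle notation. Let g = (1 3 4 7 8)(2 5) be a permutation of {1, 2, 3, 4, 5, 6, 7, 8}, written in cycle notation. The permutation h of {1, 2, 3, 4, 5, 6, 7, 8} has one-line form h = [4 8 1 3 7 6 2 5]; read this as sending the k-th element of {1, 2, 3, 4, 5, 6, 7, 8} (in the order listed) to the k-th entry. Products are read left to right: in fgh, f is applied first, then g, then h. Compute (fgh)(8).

3

(fgh)(8) = h(g(f(8))). f(8) = 3, then g(3) = 4, then h(4) = 3, so the result is 3.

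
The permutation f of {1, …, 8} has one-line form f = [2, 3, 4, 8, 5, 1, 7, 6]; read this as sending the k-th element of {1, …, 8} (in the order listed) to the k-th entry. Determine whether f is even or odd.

odd

In disjoint-cycle form the cycle lengths are 6, 1, 1.
A cycle of length ℓ contributes ℓ−1 transpositions, so f is a product of 5 transpositions — odd.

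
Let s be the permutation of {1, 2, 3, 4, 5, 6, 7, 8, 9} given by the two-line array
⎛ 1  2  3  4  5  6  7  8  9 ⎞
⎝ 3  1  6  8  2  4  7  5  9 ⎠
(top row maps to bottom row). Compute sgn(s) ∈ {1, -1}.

1

In disjoint-cycle form the cycle lengths are 7, 1, 1.
A cycle is odd iff its length is even; s has 0 even-length cycles, so sgn(s) = (−1)^0 and s is even.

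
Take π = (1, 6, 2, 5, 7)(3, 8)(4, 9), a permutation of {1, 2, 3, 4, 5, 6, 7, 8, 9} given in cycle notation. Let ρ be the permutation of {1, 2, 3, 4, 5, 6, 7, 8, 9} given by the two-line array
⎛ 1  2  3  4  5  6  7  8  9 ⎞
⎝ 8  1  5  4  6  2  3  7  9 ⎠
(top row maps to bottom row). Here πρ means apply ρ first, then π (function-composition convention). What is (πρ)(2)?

6

(πρ)(2) = π(ρ(2)). ρ(2) = 1, then π(1) = 6. So (πρ)(2) = 6.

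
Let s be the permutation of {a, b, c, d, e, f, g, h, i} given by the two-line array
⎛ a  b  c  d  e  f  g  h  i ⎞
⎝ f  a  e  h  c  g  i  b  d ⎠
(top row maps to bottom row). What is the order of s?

14

Writing s as disjoint cycles, the cycle lengths are 7, 2.
Since disjoint cycles commute, ord(s) = lcm(7, 2) = 14.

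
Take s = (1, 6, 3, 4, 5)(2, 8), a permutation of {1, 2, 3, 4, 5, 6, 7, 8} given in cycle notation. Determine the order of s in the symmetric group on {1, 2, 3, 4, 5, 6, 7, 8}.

10

The cycle type of s is (5, 2, 1).
Since disjoint cycles commute, ord(s) = lcm(5, 2) = 10.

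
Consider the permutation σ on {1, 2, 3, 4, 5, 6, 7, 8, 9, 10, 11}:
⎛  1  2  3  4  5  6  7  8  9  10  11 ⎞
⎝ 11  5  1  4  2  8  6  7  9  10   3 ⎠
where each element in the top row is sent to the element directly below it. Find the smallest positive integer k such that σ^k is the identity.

Decomposing into disjoint cycles gives cycle lengths 3, 3, 2, 1, 1, 1.
The order of σ is the least common multiple of its cycle lengths: lcm(3, 3, 2) = 6.

6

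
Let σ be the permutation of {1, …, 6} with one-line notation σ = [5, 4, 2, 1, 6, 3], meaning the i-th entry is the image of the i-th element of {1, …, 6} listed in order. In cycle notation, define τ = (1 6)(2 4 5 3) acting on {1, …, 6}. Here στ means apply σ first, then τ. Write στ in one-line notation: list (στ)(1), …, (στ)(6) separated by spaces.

(στ)(x) = τ(σ(x)). Computing each image: τ(σ(1)) = τ(5) = 3, τ(σ(2)) = τ(4) = 5, τ(σ(3)) = τ(2) = 4, τ(σ(4)) = τ(1) = 6, τ(σ(5)) = τ(6) = 1, τ(σ(6)) = τ(3) = 2.
Hence στ = [3 5 4 6 1 2].

3 5 4 6 1 2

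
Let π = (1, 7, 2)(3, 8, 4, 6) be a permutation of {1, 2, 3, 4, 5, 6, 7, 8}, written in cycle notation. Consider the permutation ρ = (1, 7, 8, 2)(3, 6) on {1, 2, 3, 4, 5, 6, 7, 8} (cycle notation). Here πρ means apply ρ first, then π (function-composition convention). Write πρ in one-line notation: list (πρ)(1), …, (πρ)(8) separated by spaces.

For each element, apply ρ then π: 1 → 7 → 2; 2 → 1 → 7; 3 → 6 → 3; 4 → 4 → 6; 5 → 5 → 5; 6 → 3 → 8; 7 → 8 → 4; 8 → 2 → 1.
So πρ in one-line form is 2 7 3 6 5 8 4 1.

2 7 3 6 5 8 4 1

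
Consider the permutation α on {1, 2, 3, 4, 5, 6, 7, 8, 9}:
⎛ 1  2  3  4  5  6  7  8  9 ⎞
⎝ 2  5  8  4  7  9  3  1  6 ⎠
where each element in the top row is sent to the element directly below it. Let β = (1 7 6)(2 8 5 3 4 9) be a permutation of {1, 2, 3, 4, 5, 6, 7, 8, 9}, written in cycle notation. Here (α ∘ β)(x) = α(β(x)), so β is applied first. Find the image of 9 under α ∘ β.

5

β(9) = 2, then α(2) = 5; composing gives (α ∘ β)(9) = 5.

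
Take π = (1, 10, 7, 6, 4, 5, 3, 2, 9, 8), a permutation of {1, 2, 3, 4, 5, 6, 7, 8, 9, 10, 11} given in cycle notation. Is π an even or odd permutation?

The cycle lengths are 10, 1.
A cycle is odd iff its length is even; π has 1 even-length cycle, so sgn(π) = (−1)^1 and π is odd.

odd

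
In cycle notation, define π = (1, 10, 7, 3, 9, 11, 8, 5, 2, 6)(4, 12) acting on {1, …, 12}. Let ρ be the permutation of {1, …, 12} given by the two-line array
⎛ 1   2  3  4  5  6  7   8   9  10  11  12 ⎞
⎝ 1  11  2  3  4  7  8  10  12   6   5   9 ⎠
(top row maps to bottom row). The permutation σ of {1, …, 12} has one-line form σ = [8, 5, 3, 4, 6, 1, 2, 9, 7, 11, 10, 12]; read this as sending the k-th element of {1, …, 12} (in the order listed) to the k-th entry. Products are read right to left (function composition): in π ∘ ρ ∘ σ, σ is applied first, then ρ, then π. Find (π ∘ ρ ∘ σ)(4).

(π ∘ ρ ∘ σ)(4) = π(ρ(σ(4))). σ(4) = 4, then ρ(4) = 3, then π(3) = 9, so the result is 9.

9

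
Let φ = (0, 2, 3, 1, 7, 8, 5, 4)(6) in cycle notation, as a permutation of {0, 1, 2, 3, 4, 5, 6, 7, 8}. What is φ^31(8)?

8 lies in the 8-cycle (0, 2, 3, 1, 7, 8, 5, 4).
Powers repeat with period 8 on this cycle, and 31 mod 8 = 7, so φ^31(8) = φ^7(8).
Advancing 7 steps from 8: 8 → 5 → 4 → 0 → 2 → 3 → 1 → 7.

7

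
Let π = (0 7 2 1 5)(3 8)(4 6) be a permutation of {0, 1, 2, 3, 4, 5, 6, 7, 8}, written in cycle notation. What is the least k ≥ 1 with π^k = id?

10

The cycle type of π is (5, 2, 2).
Since disjoint cycles commute, ord(π) = lcm(5, 2, 2) = 10.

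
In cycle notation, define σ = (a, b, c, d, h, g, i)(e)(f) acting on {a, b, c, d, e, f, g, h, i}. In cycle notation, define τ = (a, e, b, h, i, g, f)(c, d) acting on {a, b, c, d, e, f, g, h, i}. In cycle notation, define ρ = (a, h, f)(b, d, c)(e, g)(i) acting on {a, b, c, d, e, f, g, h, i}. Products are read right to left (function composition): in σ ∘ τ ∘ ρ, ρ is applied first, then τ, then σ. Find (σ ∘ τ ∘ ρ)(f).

e

(σ ∘ τ ∘ ρ)(f) = σ(τ(ρ(f))). ρ(f) = a, then τ(a) = e, then σ(e) = e, so the result is e.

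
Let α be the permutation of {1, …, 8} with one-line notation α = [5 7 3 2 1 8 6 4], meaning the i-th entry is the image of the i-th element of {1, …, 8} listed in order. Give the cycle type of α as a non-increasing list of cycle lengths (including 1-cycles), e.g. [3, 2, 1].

The disjoint cycles are (1, 5)(2, 7, 6, 8, 4)(3), with lengths 5, 2, 1 in non-increasing order.

[5, 2, 1]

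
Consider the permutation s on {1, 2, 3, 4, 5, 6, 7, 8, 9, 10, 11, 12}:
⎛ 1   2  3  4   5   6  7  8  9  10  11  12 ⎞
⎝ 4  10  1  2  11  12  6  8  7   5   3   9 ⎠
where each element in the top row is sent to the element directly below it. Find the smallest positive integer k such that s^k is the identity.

Decomposing into disjoint cycles gives cycle lengths 7, 4, 1.
The order of s is the least common multiple of its cycle lengths: lcm(7, 4) = 28.

28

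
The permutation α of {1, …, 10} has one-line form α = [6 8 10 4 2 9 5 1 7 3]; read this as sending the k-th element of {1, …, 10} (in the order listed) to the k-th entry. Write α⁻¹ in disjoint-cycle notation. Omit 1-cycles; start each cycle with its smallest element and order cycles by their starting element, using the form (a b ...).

The cycle decomposition of α is (1 6 9 7 5 2 8)(3 10).
The inverse reverses every cycle; in canonical form, α⁻¹ = (1 8 2 5 7 9 6)(3 10).

(1 8 2 5 7 9 6)(3 10)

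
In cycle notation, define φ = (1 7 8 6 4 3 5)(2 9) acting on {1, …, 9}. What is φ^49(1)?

1 lies in the 7-cycle (1 7 8 6 4 3 5).
Powers repeat with period 7 on this cycle, and 49 mod 7 = 0, so φ^49(1) = φ^0(1).
So φ^49(1) = 1.

1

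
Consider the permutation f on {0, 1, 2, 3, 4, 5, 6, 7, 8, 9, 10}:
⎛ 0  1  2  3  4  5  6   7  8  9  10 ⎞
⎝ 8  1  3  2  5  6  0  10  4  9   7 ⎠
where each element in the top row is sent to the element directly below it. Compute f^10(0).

Tracing 0 → 8 → … returns to 0 after 5 steps, so 0 lies in a 5-cycle (0, 8, 4, 5, 6).
On a 5-cycle, f^5 is the identity, so f^10 = f^0 there (10 ≡ 0 mod 5).
So f^10(0) = 0.

0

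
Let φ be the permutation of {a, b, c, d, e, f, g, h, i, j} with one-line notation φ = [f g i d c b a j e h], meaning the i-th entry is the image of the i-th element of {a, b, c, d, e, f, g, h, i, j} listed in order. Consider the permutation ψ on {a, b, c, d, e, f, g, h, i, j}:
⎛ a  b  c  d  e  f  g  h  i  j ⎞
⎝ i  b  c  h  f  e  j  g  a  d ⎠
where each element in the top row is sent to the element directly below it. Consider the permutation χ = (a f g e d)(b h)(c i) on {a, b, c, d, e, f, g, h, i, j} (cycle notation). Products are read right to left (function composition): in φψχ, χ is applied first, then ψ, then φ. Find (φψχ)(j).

d

(φψχ)(j) = φ(ψ(χ(j))). χ(j) = j, then ψ(j) = d, then φ(d) = d, so the result is d.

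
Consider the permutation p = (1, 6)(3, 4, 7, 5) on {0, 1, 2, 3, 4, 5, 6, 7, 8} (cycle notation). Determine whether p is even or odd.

even

The cycle lengths are 4, 2, 1, 1, 1.
A cycle is odd iff its length is even; p has 2 even-length cycles, so sgn(p) = (−1)^2 and p is even.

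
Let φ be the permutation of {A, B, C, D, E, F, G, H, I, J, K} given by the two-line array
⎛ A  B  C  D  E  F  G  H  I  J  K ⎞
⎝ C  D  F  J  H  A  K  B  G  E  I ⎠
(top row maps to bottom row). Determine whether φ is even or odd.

In disjoint-cycle form the cycle lengths are 5, 3, 3.
A cycle is odd iff its length is even; φ has 0 even-length cycles, so sgn(φ) = (−1)^0 and φ is even.

even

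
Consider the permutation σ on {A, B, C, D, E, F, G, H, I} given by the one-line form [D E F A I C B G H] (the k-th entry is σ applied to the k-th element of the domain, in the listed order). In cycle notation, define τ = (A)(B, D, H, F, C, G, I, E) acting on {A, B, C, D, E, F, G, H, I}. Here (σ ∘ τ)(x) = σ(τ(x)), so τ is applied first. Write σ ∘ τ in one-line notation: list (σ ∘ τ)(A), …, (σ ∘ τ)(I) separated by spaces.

Chase each element through τ then σ: A → A → D; B → D → A; C → G → B; D → H → G; E → B → E; F → C → F; G → I → H; H → F → C; I → E → I.
So σ ∘ τ in one-line form is D A B G E F H C I.

D A B G E F H C I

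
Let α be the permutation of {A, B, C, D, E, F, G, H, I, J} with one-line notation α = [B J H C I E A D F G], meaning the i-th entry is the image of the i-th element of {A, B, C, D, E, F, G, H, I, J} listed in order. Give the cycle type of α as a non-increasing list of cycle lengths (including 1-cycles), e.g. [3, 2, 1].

The disjoint cycles are (A B J G)(C H D)(E I F), with lengths 4, 3, 3 in non-increasing order.

[4, 3, 3]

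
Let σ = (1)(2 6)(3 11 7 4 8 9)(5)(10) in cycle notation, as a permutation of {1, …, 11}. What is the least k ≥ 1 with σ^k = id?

The cycle type of σ is (6, 2, 1, 1, 1).
The order of σ is the least common multiple of its cycle lengths: lcm(6, 2) = 6.

6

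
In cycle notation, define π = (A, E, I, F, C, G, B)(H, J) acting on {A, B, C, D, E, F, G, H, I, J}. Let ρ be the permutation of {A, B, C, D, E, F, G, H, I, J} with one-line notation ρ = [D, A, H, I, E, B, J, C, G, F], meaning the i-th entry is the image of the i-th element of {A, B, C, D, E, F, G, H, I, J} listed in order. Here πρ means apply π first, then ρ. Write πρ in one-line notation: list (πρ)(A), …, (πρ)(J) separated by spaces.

E D J I G H A F B C

For each element, apply π then ρ: A → E → E; B → A → D; C → G → J; D → D → I; E → I → G; F → C → H; G → B → A; H → J → F; I → F → B; J → H → C.
Collecting the images, πρ = [E D J I G H A F B C].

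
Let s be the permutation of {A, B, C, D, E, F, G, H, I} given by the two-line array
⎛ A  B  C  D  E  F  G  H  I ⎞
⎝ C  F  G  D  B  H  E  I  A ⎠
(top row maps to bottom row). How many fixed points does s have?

The fixed points (elements with s(x) = x) are {D}, so there is 1.

1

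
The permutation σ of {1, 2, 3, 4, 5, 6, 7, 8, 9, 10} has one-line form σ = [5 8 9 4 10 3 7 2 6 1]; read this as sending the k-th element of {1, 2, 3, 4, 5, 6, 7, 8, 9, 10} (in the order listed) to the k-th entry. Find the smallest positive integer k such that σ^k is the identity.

The disjoint-cycle form of σ has cycle lengths 3, 3, 2, 1, 1.
Since disjoint cycles commute, ord(σ) = lcm(3, 3, 2) = 6.

6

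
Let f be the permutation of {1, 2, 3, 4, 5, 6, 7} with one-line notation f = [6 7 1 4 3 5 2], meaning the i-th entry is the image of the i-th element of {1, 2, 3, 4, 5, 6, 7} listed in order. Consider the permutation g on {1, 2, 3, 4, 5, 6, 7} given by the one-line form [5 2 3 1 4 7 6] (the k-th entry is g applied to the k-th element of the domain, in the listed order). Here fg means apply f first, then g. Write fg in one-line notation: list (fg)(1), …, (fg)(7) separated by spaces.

(fg)(x) = g(f(x)). Computing each image: g(f(1)) = g(6) = 7, g(f(2)) = g(7) = 6, g(f(3)) = g(1) = 5, g(f(4)) = g(4) = 1, g(f(5)) = g(3) = 3, g(f(6)) = g(5) = 4, g(f(7)) = g(2) = 2.
Hence fg = [7 6 5 1 3 4 2].

7 6 5 1 3 4 2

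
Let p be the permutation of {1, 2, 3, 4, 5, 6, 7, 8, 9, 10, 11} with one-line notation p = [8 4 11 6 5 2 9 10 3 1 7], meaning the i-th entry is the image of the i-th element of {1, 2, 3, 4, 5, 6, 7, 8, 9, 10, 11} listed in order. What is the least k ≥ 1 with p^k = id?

12

Decomposing into disjoint cycles gives cycle lengths 4, 3, 3, 1.
The order of p is the least common multiple of its cycle lengths: lcm(4, 3, 3) = 12.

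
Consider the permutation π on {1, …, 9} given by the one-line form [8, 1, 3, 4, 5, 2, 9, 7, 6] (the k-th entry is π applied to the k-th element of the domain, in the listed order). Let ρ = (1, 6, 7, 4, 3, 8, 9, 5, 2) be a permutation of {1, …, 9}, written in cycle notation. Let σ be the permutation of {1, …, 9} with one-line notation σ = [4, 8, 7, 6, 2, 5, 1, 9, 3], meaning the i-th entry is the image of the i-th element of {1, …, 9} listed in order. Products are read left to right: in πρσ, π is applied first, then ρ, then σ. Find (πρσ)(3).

9

(πρσ)(3) = σ(ρ(π(3))). π(3) = 3, then ρ(3) = 8, then σ(8) = 9, so the result is 9.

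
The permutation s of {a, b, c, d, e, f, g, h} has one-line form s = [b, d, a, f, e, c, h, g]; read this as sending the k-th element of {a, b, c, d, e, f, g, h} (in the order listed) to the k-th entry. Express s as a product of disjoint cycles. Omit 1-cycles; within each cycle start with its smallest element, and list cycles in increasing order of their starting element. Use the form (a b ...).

(a b d f c)(g h)

Start at a and follow images: a → b → d → f → c → a, giving the cycle (a b d f c).
Repeating from the next unused element and collecting all non-trivial cycles gives (a b d f c)(g h).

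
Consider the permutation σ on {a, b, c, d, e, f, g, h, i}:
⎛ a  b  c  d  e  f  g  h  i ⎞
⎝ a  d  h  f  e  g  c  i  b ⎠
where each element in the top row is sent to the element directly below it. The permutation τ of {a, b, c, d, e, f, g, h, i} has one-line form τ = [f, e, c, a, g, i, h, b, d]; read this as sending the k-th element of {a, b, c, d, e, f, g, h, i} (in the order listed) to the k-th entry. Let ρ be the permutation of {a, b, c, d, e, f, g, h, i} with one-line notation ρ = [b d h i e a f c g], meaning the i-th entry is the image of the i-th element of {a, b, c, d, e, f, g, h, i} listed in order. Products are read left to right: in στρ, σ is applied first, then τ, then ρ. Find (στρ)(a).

Apply the permutations in order: σ(a) = a, then τ(a) = f, then ρ(f) = a. So (στρ)(a) = a.

a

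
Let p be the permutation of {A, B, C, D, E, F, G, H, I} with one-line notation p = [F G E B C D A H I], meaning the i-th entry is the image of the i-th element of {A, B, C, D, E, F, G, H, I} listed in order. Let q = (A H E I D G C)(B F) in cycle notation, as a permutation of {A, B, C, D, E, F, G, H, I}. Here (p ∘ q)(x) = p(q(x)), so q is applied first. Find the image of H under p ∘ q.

q(H) = E, then p(E) = C; composing gives (p ∘ q)(H) = C.

C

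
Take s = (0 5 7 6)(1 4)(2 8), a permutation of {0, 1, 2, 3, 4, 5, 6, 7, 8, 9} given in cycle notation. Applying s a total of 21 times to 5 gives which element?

5 lies in the 4-cycle (0 5 7 6).
Since the cycle has length 4, s^21 acts on it the same as s^1 (21 mod 4 = 1).
Advancing 1 step from 5: 5 → 7.

7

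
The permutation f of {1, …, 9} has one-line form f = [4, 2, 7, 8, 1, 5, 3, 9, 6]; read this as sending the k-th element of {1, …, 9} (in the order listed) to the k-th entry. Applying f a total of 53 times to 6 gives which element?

9

Tracing 6 → 5 → … returns to 6 after 6 steps, so 6 lies in a 6-cycle (1, 4, 8, 9, 6, 5).
Since the cycle has length 6, f^53 acts on it the same as f^5 (53 mod 6 = 5).
Stepping 5 places around the cycle: 6 → 5 → 1 → 4 → 8 → 9.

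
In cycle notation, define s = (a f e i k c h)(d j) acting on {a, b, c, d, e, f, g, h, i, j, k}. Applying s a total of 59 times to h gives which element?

e

h lies in the 7-cycle (a f e i k c h).
Powers repeat with period 7 on this cycle, and 59 mod 7 = 3, so s^59(h) = s^3(h).
Advancing 3 steps from h: h → a → f → e.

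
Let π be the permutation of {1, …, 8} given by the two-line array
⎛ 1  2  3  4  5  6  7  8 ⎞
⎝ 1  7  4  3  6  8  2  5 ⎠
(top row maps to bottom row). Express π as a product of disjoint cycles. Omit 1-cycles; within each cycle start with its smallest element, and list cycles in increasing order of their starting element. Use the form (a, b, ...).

(2, 7)(3, 4)(5, 6, 8)

Start at 2 and follow images: 2 → 7 → 2, giving the cycle (2, 7).
Continuing from each remaining unvisited element yields (2, 7)(3, 4)(5, 6, 8).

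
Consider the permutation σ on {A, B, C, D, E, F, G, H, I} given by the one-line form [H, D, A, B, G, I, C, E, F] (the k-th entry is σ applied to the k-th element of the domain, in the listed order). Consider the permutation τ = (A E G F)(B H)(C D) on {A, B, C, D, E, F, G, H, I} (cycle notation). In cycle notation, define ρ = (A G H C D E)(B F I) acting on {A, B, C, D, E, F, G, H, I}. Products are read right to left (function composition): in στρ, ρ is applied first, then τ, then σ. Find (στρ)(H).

(στρ)(H) = σ(τ(ρ(H))). ρ(H) = C, then τ(C) = D, then σ(D) = B, so the result is B.

B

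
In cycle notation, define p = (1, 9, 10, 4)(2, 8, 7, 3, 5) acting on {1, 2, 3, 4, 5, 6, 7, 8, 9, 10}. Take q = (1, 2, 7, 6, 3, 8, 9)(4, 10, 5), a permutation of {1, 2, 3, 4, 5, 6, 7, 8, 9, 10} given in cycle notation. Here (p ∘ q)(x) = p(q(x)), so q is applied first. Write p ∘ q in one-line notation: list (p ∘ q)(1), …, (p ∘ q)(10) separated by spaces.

For each element, apply q then p: 1 → 2 → 8; 2 → 7 → 3; 3 → 8 → 7; 4 → 10 → 4; 5 → 4 → 1; 6 → 3 → 5; 7 → 6 → 6; 8 → 9 → 10; 9 → 1 → 9; 10 → 5 → 2.
So p ∘ q in one-line form is 8 3 7 4 1 5 6 10 9 2.

8 3 7 4 1 5 6 10 9 2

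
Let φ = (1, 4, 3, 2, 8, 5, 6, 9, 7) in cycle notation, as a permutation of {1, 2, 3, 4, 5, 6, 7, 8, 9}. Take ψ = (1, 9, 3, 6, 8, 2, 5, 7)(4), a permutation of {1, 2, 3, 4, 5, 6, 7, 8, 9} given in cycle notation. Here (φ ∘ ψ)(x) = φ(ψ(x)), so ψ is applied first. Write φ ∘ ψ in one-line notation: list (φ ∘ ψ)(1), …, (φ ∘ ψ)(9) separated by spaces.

7 6 9 3 1 5 4 8 2

For each element, apply ψ then φ: 1 → 9 → 7; 2 → 5 → 6; 3 → 6 → 9; 4 → 4 → 3; 5 → 7 → 1; 6 → 8 → 5; 7 → 1 → 4; 8 → 2 → 8; 9 → 3 → 2.
So φ ∘ ψ in one-line form is 7 6 9 3 1 5 4 8 2.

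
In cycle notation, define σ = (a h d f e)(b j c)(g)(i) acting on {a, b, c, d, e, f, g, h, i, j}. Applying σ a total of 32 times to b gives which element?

b lies in the 3-cycle (b j c).
Since the cycle has length 3, σ^32 acts on it the same as σ^2 (32 mod 3 = 2).
Stepping 2 places around the cycle: b → j → c.

c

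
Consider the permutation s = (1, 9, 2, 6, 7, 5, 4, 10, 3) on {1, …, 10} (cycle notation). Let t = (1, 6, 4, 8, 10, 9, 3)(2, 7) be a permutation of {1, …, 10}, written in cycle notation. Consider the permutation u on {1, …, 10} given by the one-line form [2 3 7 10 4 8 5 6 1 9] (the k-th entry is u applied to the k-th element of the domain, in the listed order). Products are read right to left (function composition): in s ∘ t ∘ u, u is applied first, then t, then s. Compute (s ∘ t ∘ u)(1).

Apply the permutations in order: u(1) = 2, then t(2) = 7, then s(7) = 5. So (s ∘ t ∘ u)(1) = 5.

5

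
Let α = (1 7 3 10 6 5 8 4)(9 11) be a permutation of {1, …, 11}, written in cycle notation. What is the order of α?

8

The disjoint cycles have lengths 8, 2, 1.
The order of α is the least common multiple of its cycle lengths: lcm(8, 2) = 8.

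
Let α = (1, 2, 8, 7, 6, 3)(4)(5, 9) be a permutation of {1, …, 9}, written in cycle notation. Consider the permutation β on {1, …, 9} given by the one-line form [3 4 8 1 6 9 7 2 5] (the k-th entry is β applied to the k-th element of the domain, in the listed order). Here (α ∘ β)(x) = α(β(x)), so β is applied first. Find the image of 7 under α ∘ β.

6

First apply β: β(7) = 7, then α(7) = 6. Thus (α ∘ β)(7) = 6.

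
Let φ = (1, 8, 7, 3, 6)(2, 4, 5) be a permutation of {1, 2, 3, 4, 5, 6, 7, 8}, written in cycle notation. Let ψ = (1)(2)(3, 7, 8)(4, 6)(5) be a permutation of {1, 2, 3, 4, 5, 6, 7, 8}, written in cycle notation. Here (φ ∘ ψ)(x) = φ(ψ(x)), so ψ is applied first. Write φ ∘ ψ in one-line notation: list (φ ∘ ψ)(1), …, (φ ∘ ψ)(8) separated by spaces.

8 4 3 1 2 5 7 6

For each element, apply ψ then φ: 1 → 1 → 8; 2 → 2 → 4; 3 → 7 → 3; 4 → 6 → 1; 5 → 5 → 2; 6 → 4 → 5; 7 → 8 → 7; 8 → 3 → 6.
Collecting the images, φ ∘ ψ = [8 4 3 1 2 5 7 6].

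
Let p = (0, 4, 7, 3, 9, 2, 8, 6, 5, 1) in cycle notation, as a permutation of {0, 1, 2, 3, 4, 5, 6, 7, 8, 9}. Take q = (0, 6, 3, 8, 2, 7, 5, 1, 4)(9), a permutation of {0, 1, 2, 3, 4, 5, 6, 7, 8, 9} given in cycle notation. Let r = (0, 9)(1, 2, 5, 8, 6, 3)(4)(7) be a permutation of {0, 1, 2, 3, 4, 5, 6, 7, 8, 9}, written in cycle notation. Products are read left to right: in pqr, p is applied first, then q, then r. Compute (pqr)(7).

Chase 7: p(7) = 3; q(3) = 8; r(8) = 6. Hence (pqr)(7) = 6.

6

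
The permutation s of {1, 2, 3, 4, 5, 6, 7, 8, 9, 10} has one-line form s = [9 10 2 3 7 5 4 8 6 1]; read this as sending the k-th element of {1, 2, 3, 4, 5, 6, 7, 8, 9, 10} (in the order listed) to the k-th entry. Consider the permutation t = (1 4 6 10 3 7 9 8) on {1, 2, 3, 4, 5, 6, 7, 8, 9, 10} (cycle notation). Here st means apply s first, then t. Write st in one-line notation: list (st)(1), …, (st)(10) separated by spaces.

(st)(x) = t(s(x)). Computing each image: t(s(1)) = t(9) = 8, t(s(2)) = t(10) = 3, t(s(3)) = t(2) = 2, t(s(4)) = t(3) = 7, t(s(5)) = t(7) = 9, t(s(6)) = t(5) = 5, t(s(7)) = t(4) = 6, t(s(8)) = t(8) = 1, t(s(9)) = t(6) = 10, t(s(10)) = t(1) = 4.
Hence st = [8 3 2 7 9 5 6 1 10 4].

8 3 2 7 9 5 6 1 10 4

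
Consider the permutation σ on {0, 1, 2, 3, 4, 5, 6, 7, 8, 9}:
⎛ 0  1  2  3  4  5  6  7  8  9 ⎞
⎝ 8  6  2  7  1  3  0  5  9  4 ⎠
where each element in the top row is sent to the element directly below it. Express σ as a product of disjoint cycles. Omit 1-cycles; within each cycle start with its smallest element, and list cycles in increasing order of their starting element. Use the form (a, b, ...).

Start at 0 and follow images: 0 → 8 → 9 → 4 → 1 → 6 → 0, giving the cycle (0, 8, 9, 4, 1, 6).
Repeating from the next unused element and collecting all non-trivial cycles gives (0, 8, 9, 4, 1, 6)(3, 7, 5).

(0, 8, 9, 4, 1, 6)(3, 7, 5)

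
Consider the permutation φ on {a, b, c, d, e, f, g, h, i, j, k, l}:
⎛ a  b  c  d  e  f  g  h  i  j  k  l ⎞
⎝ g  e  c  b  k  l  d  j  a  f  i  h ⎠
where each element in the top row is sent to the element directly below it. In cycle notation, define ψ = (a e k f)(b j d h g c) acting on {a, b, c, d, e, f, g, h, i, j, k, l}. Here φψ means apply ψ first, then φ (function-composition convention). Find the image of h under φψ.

d

ψ(h) = g, then φ(g) = d; composing gives (φψ)(h) = d.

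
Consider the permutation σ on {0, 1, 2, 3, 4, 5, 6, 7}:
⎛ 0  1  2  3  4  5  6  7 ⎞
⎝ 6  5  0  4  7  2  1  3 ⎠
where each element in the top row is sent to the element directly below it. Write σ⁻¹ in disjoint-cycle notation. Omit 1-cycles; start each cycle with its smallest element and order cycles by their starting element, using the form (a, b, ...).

(0, 2, 5, 1, 6)(3, 7, 4)

The cycle decomposition of σ is (0, 6, 1, 5, 2)(3, 4, 7).
Reversing each cycle (and rotating so the smallest element leads) gives σ⁻¹ = (0, 2, 5, 1, 6)(3, 7, 4).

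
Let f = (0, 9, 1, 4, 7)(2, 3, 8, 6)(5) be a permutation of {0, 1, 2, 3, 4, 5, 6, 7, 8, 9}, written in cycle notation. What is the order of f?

20

The disjoint cycles have lengths 5, 4, 1.
Since disjoint cycles commute, ord(f) = lcm(5, 4) = 20.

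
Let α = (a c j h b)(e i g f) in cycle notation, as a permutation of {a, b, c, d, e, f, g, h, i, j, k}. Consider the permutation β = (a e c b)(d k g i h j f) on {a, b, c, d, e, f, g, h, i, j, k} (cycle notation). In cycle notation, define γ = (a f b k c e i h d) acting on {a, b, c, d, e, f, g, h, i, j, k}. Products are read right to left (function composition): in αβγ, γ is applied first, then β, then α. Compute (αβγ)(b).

f

Apply the permutations in order: γ(b) = k, then β(k) = g, then α(g) = f. So (αβγ)(b) = f.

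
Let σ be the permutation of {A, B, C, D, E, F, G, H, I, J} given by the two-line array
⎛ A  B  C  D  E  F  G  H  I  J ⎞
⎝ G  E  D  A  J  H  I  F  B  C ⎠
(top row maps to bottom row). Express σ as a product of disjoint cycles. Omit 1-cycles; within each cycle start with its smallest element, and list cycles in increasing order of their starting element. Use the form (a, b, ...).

From A: A → G → I → B → E → J → C → D → A, closing the cycle (A, G, I, B, E, J, C, D).
Continuing from each remaining unvisited element yields (A, G, I, B, E, J, C, D)(F, H).

(A, G, I, B, E, J, C, D)(F, H)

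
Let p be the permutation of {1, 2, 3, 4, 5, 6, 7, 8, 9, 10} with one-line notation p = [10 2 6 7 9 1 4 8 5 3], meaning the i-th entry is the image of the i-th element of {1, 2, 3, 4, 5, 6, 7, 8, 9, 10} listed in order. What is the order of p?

Writing p as disjoint cycles, the cycle lengths are 4, 2, 2, 1, 1.
The order of p is the least common multiple of its cycle lengths: lcm(4, 2, 2) = 4.

4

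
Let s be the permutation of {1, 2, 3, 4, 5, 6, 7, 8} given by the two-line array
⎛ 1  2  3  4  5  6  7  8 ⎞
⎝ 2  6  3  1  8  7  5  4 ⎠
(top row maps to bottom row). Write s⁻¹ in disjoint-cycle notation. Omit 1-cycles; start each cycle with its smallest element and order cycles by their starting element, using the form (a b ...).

(1 4 8 5 7 6 2)

First write s in disjoint cycles: (1 2 6 7 5 8 4).
Reversing each cycle (and rotating so the smallest element leads) gives s⁻¹ = (1 4 8 5 7 6 2).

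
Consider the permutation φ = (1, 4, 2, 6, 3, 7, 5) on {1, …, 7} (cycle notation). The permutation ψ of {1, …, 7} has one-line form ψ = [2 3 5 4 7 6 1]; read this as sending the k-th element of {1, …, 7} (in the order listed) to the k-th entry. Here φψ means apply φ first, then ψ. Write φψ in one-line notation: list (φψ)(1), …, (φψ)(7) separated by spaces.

4 6 1 3 2 5 7

(φψ)(x) = ψ(φ(x)). Computing each image: ψ(φ(1)) = ψ(4) = 4, ψ(φ(2)) = ψ(6) = 6, ψ(φ(3)) = ψ(7) = 1, ψ(φ(4)) = ψ(2) = 3, ψ(φ(5)) = ψ(1) = 2, ψ(φ(6)) = ψ(3) = 5, ψ(φ(7)) = ψ(5) = 7.
Hence φψ = [4 6 1 3 2 5 7].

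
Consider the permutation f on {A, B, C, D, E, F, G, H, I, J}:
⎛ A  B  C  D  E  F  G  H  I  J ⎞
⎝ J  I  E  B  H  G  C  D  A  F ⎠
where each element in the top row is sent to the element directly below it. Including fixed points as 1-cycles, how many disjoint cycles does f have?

The cycle decomposition is (A J F G C E H D B I), which has 1 cycle (counting 1-cycles).

1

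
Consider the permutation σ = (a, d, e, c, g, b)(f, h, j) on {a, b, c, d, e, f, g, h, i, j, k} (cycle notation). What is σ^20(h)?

f

h lies in the 3-cycle (f, h, j).
On a 3-cycle, σ^3 is the identity, so σ^20 = σ^2 there (20 ≡ 2 mod 3).
Advancing 2 steps from h: h → j → f.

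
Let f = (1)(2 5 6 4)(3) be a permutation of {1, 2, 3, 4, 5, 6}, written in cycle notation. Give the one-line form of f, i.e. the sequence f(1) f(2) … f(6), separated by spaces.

Image by image: 1→1, 2→5, 3→3, 4→2, 5→6, 6→4.
So the one-line form is 1 5 3 2 6 4.

1 5 3 2 6 4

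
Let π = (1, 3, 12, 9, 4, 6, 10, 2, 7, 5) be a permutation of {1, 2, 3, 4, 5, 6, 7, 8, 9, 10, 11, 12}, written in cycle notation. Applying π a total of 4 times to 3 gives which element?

6

3 lies in the 10-cycle (1, 3, 12, 9, 4, 6, 10, 2, 7, 5).
Advancing 4 steps from 3: 3 → 12 → 9 → 4 → 6.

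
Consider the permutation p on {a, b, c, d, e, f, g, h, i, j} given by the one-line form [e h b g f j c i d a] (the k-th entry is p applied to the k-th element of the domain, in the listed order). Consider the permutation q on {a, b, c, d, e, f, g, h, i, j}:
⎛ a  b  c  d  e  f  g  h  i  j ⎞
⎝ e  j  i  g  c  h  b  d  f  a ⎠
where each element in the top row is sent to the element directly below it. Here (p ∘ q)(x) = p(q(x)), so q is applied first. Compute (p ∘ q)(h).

g

First apply q: q(h) = d, then p(d) = g. Thus (p ∘ q)(h) = g.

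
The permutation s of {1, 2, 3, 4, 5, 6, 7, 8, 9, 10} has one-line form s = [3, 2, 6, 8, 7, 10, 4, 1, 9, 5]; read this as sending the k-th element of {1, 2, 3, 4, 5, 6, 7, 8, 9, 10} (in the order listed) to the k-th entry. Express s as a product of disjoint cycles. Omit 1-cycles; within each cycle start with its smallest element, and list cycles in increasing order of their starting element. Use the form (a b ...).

(1 3 6 10 5 7 4 8)

Start at 1 and follow images: 1 → 3 → 6 → 10 → 5 → 7 → 4 → 8 → 1, giving the cycle (1 3 6 10 5 7 4 8).
Repeating from the next unused element and collecting all non-trivial cycles gives (1 3 6 10 5 7 4 8).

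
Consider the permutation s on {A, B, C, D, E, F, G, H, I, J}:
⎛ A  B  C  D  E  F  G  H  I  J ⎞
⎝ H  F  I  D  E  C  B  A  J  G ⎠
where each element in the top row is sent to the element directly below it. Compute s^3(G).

Tracing G → B → … returns to G after 6 steps, so G lies in a 6-cycle (B F C I J G).
Stepping 3 places around the cycle: G → B → F → C.

C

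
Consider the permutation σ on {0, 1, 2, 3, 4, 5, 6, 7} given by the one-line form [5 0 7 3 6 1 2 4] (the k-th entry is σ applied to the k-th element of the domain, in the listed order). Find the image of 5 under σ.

1

5 is element number 6 of the domain, and entry number 6 of the one-line form is 1, so σ(5) = 1.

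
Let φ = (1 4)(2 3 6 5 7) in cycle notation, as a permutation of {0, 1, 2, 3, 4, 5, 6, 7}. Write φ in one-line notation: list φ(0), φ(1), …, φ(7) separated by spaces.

Reading each image from the cycles: 0↦0, 1↦4, 2↦3, 3↦6, 4↦1, 5↦7, 6↦5, 7↦2.
So the one-line form is 0 4 3 6 1 7 5 2.

0 4 3 6 1 7 5 2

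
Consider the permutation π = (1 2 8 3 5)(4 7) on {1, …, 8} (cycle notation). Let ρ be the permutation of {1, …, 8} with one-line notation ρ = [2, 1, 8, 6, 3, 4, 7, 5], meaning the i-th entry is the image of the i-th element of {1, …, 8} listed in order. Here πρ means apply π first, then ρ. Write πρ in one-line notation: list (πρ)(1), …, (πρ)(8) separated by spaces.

For each element, apply π then ρ: 1 → 2 → 1; 2 → 8 → 5; 3 → 5 → 3; 4 → 7 → 7; 5 → 1 → 2; 6 → 6 → 4; 7 → 4 → 6; 8 → 3 → 8.
Collecting the images, πρ = [1 5 3 7 2 4 6 8].

1 5 3 7 2 4 6 8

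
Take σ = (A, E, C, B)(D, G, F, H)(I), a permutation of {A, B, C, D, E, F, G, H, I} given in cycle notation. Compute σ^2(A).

A lies in the 4-cycle (A, E, C, B).
Advancing 2 steps from A: A → E → C.

C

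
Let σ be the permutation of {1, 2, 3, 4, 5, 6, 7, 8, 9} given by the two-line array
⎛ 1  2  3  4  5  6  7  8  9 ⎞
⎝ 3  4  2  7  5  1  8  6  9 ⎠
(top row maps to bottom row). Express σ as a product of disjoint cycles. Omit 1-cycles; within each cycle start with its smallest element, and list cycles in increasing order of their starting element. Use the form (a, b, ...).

(1, 3, 2, 4, 7, 8, 6)

Iterating σ from 1 gives 1 → 3 → 2 → 4 → 7 → 8 → 6 → 1; that is the 7-cycle (1, 3, 2, 4, 7, 8, 6).
Continuing from each remaining unvisited element yields (1, 3, 2, 4, 7, 8, 6).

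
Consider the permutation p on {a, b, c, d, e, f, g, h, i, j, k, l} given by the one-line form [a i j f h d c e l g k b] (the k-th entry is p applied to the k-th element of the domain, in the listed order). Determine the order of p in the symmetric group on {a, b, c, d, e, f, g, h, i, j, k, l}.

6

The disjoint-cycle form of p has cycle lengths 3, 3, 2, 2, 1, 1.
The order is lcm(3, 3, 2, 2) = 6.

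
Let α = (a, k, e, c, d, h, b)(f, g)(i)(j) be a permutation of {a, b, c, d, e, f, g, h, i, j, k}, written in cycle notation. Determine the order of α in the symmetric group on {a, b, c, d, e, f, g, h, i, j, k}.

14

The cycle type of α is (7, 2, 1, 1).
The order is lcm(7, 2) = 14.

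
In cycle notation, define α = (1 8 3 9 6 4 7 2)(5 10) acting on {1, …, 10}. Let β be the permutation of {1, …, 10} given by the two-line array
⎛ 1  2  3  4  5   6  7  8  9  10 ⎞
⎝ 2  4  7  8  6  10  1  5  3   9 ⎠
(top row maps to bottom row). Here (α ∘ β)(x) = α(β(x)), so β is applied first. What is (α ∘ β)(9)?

(α ∘ β)(9) = α(β(9)). β(9) = 3, then α(3) = 9. So (α ∘ β)(9) = 9.

9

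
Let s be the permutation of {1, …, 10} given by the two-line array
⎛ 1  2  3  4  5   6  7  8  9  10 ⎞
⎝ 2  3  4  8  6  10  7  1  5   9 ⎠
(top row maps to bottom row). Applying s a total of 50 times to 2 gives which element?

2

Tracing 2 → 3 → … returns to 2 after 5 steps, so 2 lies in a 5-cycle (1 2 3 4 8).
Powers repeat with period 5 on this cycle, and 50 mod 5 = 0, so s^50(2) = s^0(2).
So s^50(2) = 2.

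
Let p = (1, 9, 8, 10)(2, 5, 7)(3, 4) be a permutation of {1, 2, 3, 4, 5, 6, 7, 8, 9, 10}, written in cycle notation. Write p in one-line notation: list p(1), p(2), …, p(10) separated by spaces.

Reading each image from the cycles: 1↦9, 2↦5, 3↦4, 4↦3, 5↦7, 6↦6, 7↦2, 8↦10, 9↦8, 10↦1.
Listing these in domain order gives 9 5 4 3 7 6 2 10 8 1.

9 5 4 3 7 6 2 10 8 1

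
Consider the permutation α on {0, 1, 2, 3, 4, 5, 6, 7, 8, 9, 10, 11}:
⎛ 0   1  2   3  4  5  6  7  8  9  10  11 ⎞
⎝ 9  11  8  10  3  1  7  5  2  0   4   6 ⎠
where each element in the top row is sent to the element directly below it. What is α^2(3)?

Tracing 3 → 10 → … returns to 3 after 3 steps, so 3 lies in a 3-cycle (3, 10, 4).
Advancing 2 steps from 3: 3 → 10 → 4.

4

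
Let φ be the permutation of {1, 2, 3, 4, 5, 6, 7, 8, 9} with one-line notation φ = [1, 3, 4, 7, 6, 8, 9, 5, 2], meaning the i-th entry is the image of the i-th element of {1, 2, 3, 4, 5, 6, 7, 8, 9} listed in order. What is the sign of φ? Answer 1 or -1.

In disjoint-cycle form the cycle lengths are 5, 3, 1.
A cycle of length ℓ contributes ℓ−1 transpositions, so φ is a product of 4 + 2 = 6 transpositions — even.

1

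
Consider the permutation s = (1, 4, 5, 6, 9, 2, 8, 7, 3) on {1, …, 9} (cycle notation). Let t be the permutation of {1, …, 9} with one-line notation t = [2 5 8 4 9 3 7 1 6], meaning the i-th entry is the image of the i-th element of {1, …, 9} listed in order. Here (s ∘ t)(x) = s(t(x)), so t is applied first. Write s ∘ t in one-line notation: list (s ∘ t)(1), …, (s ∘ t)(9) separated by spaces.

For each element, apply t then s: 1 → 2 → 8; 2 → 5 → 6; 3 → 8 → 7; 4 → 4 → 5; 5 → 9 → 2; 6 → 3 → 1; 7 → 7 → 3; 8 → 1 → 4; 9 → 6 → 9.
Collecting the images, s ∘ t = [8 6 7 5 2 1 3 4 9].

8 6 7 5 2 1 3 4 9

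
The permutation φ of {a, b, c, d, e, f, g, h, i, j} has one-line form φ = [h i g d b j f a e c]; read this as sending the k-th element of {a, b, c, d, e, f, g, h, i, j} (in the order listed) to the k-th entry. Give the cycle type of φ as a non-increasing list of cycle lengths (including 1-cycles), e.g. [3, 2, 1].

[4, 3, 2, 1]

The disjoint cycles are (a, h)(b, i, e)(c, g, f, j)(d), with lengths 4, 3, 2, 1 in non-increasing order.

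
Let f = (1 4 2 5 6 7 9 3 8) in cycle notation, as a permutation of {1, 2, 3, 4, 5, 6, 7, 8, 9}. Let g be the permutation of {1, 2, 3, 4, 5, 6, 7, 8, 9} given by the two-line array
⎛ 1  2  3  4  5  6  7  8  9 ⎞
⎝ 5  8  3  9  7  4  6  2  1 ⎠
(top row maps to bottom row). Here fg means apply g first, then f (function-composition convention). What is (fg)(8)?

5

(fg)(8) = f(g(8)). g(8) = 2, then f(2) = 5. So (fg)(8) = 5.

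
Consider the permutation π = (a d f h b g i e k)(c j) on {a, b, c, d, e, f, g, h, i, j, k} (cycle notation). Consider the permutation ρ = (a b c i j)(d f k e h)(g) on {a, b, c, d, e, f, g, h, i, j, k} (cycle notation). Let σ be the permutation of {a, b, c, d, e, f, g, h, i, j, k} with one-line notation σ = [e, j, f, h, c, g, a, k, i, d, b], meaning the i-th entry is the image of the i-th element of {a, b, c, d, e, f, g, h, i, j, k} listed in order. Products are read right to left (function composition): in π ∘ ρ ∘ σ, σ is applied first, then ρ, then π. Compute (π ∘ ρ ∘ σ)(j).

Chase j: σ(j) = d; ρ(d) = f; π(f) = h. Hence (π ∘ ρ ∘ σ)(j) = h.

h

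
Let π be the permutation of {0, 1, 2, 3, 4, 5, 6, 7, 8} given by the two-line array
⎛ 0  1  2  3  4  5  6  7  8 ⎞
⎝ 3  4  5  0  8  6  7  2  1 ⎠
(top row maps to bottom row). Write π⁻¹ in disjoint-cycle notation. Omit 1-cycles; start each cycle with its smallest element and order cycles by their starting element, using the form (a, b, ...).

The cycle decomposition of π is (0, 3)(1, 4, 8)(2, 5, 6, 7).
Reversing each cycle (and rotating so the smallest element leads) gives π⁻¹ = (0, 3)(1, 8, 4)(2, 7, 6, 5).

(0, 3)(1, 8, 4)(2, 7, 6, 5)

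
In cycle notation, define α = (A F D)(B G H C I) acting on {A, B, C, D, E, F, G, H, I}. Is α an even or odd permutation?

even

The cycle lengths are 5, 3, 1.
A cycle of length ℓ contributes ℓ−1 transpositions, so α is a product of 4 + 2 = 6 transpositions — even.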